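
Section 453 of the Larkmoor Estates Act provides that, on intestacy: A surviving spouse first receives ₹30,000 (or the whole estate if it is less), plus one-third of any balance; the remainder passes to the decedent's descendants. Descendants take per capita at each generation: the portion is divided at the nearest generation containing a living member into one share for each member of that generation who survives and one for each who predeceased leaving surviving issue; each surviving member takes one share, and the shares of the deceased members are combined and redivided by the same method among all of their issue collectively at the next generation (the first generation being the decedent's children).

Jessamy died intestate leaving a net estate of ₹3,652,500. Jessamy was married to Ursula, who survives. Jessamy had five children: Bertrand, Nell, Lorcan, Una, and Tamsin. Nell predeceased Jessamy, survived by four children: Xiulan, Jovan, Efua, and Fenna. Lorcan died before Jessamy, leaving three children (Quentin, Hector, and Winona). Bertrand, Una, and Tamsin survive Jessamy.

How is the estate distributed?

Ursula: ₹1,237,500; Bertrand: ₹483,000; Xiulan: ₹138,000; Jovan: ₹138,000; Efua: ₹138,000; Fenna: ₹138,000; Quentin: ₹138,000; Hector: ₹138,000; Winona: ₹138,000; Una: ₹483,000; Tamsin: ₹483,000

Ursula first takes ₹30,000, leaving a balance of ₹3,622,500. Ursula then takes one-third of the balance (₹1,207,500), for a total of ₹1,237,500. The remaining ₹2,415,000 passes to the descendants.
The descendants' portion (₹2,415,000) is divided at the children's generation into 5 shares of ₹483,000. Bertrand, Una, and Tamsin each take ₹483,000. The 2 shares of the deceased (Nell and Lorcan) are combined into a pool of ₹966,000.
That pool (₹966,000) is divided at the grandchildren's generation equally among Xiulan, Jovan, Efua, Fenna, Quentin, Hector, and Winona: ₹138,000 each.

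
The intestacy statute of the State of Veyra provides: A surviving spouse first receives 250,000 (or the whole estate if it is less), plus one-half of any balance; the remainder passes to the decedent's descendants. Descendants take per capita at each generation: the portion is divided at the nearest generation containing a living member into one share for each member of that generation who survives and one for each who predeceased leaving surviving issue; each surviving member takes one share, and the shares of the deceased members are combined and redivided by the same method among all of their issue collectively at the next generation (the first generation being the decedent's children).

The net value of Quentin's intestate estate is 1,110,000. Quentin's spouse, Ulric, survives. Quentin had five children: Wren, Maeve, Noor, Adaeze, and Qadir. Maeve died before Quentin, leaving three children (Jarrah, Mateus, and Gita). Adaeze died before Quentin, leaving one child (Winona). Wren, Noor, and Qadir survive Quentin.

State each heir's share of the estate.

Ulric first takes 250,000, leaving a balance of 860,000. Ulric then takes one-half of the balance (430,000), for a total of 680,000. The remaining 430,000 passes to the descendants.
The descendants' portion (430,000) is divided at the children's generation into 5 shares of 86,000. Wren, Noor, and Qadir each take 86,000. The 2 shares of the deceased (Maeve and Adaeze) are combined into a pool of 172,000.
That pool (172,000) is divided at the grandchildren's generation equally among Jarrah, Mateus, Gita, and Winona: 43,000 each.

Ulric: 680,000; Wren: 86,000; Jarrah: 43,000; Mateus: 43,000; Gita: 43,000; Noor: 86,000; Winona: 43,000; Qadir: 86,000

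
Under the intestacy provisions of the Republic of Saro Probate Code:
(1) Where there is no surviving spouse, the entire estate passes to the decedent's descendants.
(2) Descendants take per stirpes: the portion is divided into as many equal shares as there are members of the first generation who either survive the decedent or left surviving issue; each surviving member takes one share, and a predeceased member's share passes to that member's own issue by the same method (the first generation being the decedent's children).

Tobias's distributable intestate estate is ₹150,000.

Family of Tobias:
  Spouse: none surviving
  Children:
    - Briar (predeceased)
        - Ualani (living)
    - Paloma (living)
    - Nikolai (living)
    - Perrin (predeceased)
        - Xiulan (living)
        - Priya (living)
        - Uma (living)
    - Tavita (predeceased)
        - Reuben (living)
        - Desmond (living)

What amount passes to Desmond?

The entire ₹150,000 passes to the descendants.
That amount (₹150,000) is divided into 5 shares of ₹30,000: Paloma and Nikolai each take ₹30,000; Briar's ₹30,000 share passes to Briar's issue; Perrin's ₹30,000 share passes to Perrin's issue; Tavita's ₹30,000 share passes to Tavita's issue.
Briar's share (₹30,000) passes entirely to Ualani.
Perrin's share (₹30,000) is divided into 3 shares of ₹10,000: Xiulan, Priya, and Uma each take ₹10,000.
Tavita's share (₹30,000) is divided into 2 shares of ₹15,000: Reuben and Desmond each take ₹15,000.

Desmond receives ₹15,000.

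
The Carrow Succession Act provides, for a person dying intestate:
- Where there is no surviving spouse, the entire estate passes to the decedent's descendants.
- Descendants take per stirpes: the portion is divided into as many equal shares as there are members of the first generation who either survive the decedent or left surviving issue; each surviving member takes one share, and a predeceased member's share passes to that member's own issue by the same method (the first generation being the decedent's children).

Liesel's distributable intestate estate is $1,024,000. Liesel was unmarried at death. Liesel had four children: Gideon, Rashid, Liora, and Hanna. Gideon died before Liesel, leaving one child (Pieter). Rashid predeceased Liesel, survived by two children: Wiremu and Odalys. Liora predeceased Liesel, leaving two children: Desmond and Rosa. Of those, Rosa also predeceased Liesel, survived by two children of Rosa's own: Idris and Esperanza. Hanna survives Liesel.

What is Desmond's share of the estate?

Desmond receives $128,000.

The entire $1,024,000 passes to the descendants.
That amount ($1,024,000) is divided into 4 shares of $256,000: Hanna takes $256,000; Gideon's $256,000 share passes to Gideon's issue; Rashid's $256,000 share passes to Rashid's issue; Liora's $256,000 share passes to Liora's issue.
Gideon's share ($256,000) passes entirely to Pieter.
Rashid's share ($256,000) is divided into 2 shares of $128,000: Wiremu and Odalys each take $128,000.
Liora's share ($256,000) is divided into 2 shares of $128,000: Desmond takes $128,000; Rosa's $128,000 share passes to Rosa's issue.
Rosa's share ($128,000) is divided into 2 shares of $64,000: Idris and Esperanza each take $64,000.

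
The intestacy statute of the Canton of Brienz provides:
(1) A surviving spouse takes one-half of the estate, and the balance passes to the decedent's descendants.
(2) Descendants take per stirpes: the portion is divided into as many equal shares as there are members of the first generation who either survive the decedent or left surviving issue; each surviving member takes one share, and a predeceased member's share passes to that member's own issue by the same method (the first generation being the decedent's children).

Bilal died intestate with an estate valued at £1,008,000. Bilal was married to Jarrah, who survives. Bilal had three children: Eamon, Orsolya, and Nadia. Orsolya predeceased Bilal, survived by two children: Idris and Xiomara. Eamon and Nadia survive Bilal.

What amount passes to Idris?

Jarrah takes one-half of £1,008,000 = £504,000. The remaining £504,000 passes to the descendants.
The descendants' portion (£504,000) is divided into 3 shares of £168,000: Eamon and Nadia each take £168,000; Orsolya's £168,000 share passes to Orsolya's issue.
Orsolya's share (£168,000) is divided into 2 shares of £84,000: Idris and Xiomara each take £84,000.

Idris receives £84,000.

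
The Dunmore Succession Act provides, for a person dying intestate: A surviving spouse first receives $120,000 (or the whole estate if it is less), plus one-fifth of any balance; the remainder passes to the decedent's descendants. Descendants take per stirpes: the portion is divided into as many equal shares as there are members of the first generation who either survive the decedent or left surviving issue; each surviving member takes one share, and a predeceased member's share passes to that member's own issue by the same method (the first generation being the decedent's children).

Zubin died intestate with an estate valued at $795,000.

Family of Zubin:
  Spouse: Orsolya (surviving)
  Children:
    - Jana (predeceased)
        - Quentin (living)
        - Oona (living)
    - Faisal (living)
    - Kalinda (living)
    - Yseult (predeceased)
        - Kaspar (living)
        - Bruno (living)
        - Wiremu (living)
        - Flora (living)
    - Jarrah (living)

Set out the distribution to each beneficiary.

Orsolya: $255,000; Quentin: $54,000; Oona: $54,000; Faisal: $108,000; Kalinda: $108,000; Kaspar: $27,000; Bruno: $27,000; Wiremu: $27,000; Flora: $27,000; Jarrah: $108,000

Orsolya first takes $120,000, leaving a balance of $675,000. Orsolya then takes one-fifth of the balance ($135,000), for a total of $255,000. The remaining $540,000 passes to the descendants.
The descendants' portion ($540,000) is divided into 5 shares of $108,000: Faisal, Kalinda, and Jarrah each take $108,000; Jana's $108,000 share passes to Jana's issue; Yseult's $108,000 share passes to Yseult's issue.
Jana's share ($108,000) is divided into 2 shares of $54,000: Quentin and Oona each take $54,000.
Yseult's share ($108,000) is divided into 4 shares of $27,000: Kaspar, Bruno, Wiremu, and Flora each take $27,000.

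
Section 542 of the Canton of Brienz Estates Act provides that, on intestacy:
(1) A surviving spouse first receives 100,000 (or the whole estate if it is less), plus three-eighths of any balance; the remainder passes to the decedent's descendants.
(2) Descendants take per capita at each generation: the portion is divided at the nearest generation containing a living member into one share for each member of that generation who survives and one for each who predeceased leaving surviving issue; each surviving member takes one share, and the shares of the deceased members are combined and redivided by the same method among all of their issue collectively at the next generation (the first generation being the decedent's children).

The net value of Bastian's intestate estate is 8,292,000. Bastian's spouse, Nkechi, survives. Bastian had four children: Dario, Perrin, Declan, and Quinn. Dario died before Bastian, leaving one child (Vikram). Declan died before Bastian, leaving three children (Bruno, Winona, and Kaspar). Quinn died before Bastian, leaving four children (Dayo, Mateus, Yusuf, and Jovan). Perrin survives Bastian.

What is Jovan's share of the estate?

Nkechi first takes 100,000, leaving a balance of 8,192,000. Nkechi then takes three-eighths of the balance (3,072,000), for a total of 3,172,000. The remaining 5,120,000 passes to the descendants.
The descendants' portion (5,120,000) is divided at the children's generation into 4 shares of 1,280,000. Perrin takes 1,280,000. The 3 shares of the deceased (Dario, Declan, and Quinn) are combined into a pool of 3,840,000.
That pool (3,840,000) is divided at the grandchildren's generation equally among Vikram, Bruno, Winona, Kaspar, Dayo, Mateus, Yusuf, and Jovan: 480,000 each.

Jovan receives 480,000.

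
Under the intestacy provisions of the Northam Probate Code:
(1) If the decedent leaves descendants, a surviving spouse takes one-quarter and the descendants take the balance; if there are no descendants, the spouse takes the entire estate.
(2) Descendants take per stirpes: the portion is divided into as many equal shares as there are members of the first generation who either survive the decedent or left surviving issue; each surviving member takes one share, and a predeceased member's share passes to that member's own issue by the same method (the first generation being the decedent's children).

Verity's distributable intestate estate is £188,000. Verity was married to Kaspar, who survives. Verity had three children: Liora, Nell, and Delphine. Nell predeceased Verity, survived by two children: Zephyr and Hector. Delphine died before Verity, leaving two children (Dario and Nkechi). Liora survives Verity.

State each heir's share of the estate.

Kaspar takes one-quarter of £188,000 = £47,000. The remaining £141,000 passes to the descendants.
The descendants' portion (£141,000) is divided into 3 shares of £47,000: Liora takes £47,000; Nell's £47,000 share passes to Nell's issue; Delphine's £47,000 share passes to Delphine's issue.
Nell's share (£47,000) is divided into 2 shares of £23,500: Zephyr and Hector each take £23,500.
Delphine's share (£47,000) is divided into 2 shares of £23,500: Dario and Nkechi each take £23,500.

Kaspar: £47,000; Liora: £47,000; Zephyr: £23,500; Hector: £23,500; Dario: £23,500; Nkechi: £23,500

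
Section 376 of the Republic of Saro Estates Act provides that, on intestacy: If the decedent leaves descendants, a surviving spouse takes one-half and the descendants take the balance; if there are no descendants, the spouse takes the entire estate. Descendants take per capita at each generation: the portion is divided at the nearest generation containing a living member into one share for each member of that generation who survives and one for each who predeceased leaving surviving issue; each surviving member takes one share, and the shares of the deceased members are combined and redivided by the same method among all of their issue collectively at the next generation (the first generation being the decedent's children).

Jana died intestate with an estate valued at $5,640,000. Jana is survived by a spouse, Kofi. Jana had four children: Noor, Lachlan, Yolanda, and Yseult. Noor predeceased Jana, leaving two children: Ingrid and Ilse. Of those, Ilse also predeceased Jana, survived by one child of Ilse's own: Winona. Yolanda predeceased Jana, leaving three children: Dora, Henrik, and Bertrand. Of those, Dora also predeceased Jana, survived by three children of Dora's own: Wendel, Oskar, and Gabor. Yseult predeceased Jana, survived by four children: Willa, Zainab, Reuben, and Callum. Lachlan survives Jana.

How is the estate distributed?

Kofi: $2,820,000; Ingrid: $235,000; Winona: $117,500; Lachlan: $705,000; Wendel: $117,500; Oskar: $117,500; Gabor: $117,500; Henrik: $235,000; Bertrand: $235,000; Willa: $235,000; Zainab: $235,000; Reuben: $235,000; Callum: $235,000

Kofi takes one-half of $5,640,000 = $2,820,000. The remaining $2,820,000 passes to the descendants.
The descendants' portion ($2,820,000) is divided at the children's generation into 4 shares of $705,000. Lachlan takes $705,000. The 3 shares of the deceased (Noor, Yolanda, and Yseult) are combined into a pool of $2,115,000.
That pool ($2,115,000) is divided at the grandchildren's generation into 9 shares of $235,000. Ingrid, Henrik, Bertrand, Willa, Zainab, Reuben, and Callum each take $235,000. The 2 shares of the deceased (Ilse and Dora) are combined into a pool of $470,000.
That pool ($470,000) is divided at the great-grandchildren's generation equally among Winona, Wendel, Oskar, and Gabor: $117,500 each.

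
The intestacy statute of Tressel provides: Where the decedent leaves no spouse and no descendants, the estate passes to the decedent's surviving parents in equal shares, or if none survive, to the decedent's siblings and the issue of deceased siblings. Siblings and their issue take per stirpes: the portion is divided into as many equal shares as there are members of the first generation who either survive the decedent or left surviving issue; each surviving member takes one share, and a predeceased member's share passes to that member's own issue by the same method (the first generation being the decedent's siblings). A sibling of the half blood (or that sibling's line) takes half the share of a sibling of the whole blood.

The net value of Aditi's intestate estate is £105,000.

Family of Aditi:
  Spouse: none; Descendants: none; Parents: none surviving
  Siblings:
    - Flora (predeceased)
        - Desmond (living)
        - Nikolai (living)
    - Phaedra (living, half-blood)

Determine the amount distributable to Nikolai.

Nikolai receives £35,000.

The entire £105,000 passes to the siblings and their issue.
Counting each half-blood sibling's line as half a unit, there are 3/2 units in £105,000, so one unit is £70,000. Whole-blood lines (Flora) take £70,000 each; half-blood lines (Phaedra) take £35,000 each.
Flora's share (£70,000) is divided into 2 shares of £35,000: Desmond and Nikolai each take £35,000.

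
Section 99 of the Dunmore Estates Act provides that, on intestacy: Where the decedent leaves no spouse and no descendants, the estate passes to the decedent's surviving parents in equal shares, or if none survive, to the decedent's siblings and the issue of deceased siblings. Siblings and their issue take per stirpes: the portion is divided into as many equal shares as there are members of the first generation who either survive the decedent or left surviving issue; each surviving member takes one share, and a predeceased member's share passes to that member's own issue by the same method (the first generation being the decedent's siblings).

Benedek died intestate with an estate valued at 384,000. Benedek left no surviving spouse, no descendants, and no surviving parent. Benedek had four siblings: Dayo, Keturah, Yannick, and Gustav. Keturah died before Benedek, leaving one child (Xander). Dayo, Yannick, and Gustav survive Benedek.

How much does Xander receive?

The entire 384,000 passes to the siblings and their issue.
That amount (384,000) is divided into 4 shares of 96,000: Dayo, Yannick, and Gustav each take 96,000; Keturah's 96,000 share passes to Keturah's issue.
Keturah's share (96,000) passes entirely to Xander.

Xander receives 96,000.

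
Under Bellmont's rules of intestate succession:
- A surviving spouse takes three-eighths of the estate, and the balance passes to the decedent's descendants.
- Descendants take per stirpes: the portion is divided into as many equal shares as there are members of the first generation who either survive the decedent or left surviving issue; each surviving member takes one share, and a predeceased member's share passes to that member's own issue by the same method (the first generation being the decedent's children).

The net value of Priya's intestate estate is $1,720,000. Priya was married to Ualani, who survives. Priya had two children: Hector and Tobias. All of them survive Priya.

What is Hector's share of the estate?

Ualani takes three-eighths of $1,720,000 = $645,000. The remaining $1,075,000 passes to the descendants.
The descendants' portion ($1,075,000) is divided into 2 shares of $537,500: Hector and Tobias each take $537,500.

Hector receives $537,500.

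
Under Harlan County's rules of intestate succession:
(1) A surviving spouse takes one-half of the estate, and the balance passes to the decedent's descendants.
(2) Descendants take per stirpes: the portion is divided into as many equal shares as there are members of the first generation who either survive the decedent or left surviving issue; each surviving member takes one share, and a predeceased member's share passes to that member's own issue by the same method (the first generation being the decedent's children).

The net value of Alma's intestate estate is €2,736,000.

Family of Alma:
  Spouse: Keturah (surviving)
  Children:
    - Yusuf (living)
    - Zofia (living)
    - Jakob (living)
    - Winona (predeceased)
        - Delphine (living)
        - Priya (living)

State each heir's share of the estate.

Keturah takes one-half of €2,736,000 = €1,368,000. The remaining €1,368,000 passes to the descendants.
The descendants' portion (€1,368,000) is divided into 4 shares of €342,000: Yusuf, Zofia, and Jakob each take €342,000; Winona's €342,000 share passes to Winona's issue.
Winona's share (€342,000) is divided into 2 shares of €171,000: Delphine and Priya each take €171,000.

Keturah: €1,368,000; Yusuf: €342,000; Zofia: €342,000; Jakob: €342,000; Delphine: €171,000; Priya: €171,000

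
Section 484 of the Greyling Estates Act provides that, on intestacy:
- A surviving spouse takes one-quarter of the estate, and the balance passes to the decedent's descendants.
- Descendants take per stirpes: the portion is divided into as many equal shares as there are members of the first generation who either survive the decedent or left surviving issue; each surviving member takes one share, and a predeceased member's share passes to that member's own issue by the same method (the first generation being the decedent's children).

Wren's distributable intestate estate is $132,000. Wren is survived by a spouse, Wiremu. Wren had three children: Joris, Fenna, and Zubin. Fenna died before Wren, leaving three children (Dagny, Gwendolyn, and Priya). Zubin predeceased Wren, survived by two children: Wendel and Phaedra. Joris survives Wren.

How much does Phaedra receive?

Wiremu takes one-quarter of $132,000 = $33,000. The remaining $99,000 passes to the descendants.
The descendants' portion ($99,000) is divided into 3 shares of $33,000: Joris takes $33,000; Fenna's $33,000 share passes to Fenna's issue; Zubin's $33,000 share passes to Zubin's issue.
Fenna's share ($33,000) is divided into 3 shares of $11,000: Dagny, Gwendolyn, and Priya each take $11,000.
Zubin's share ($33,000) is divided into 2 shares of $16,500: Wendel and Phaedra each take $16,500.

Phaedra receives $16,500.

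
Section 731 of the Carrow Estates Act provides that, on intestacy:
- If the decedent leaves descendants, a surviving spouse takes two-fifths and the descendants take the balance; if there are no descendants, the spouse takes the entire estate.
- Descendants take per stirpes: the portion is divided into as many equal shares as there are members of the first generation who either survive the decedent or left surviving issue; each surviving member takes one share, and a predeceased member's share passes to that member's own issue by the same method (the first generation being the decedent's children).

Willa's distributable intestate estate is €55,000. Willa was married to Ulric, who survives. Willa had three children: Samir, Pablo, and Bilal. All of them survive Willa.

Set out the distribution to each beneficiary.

Ulric takes two-fifths of €55,000 = €22,000. The remaining €33,000 passes to the descendants.
The descendants' portion (€33,000) is divided into 3 shares of €11,000: Samir, Pablo, and Bilal each take €11,000.

Ulric: €22,000; Samir: €11,000; Pablo: €11,000; Bilal: €11,000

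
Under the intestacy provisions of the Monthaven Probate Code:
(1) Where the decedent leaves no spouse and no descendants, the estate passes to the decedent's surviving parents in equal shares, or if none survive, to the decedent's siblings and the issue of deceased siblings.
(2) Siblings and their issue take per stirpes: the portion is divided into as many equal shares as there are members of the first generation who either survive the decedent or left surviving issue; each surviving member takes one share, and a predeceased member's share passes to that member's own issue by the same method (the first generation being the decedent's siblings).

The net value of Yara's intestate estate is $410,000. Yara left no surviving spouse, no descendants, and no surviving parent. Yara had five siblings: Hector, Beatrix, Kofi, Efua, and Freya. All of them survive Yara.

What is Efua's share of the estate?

Efua receives $82,000.

The entire $410,000 passes to the siblings and their issue.
That amount ($410,000) is divided into 5 shares of $82,000: Hector, Beatrix, Kofi, Efua, and Freya each take $82,000.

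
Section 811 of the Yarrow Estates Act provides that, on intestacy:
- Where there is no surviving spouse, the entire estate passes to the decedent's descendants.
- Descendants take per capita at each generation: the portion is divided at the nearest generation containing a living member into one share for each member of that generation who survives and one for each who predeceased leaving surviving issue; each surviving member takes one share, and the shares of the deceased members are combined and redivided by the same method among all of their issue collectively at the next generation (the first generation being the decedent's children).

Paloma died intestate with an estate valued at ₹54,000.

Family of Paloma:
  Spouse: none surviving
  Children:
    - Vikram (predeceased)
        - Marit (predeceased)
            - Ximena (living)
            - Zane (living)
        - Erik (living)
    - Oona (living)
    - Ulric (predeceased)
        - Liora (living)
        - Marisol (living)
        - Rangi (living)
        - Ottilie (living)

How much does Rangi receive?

Rangi receives ₹6,000.

The entire ₹54,000 passes to the descendants.
That amount (₹54,000) is divided at the children's generation into 3 shares of ₹18,000. Oona takes ₹18,000. The 2 shares of the deceased (Vikram and Ulric) are combined into a pool of ₹36,000.
That pool (₹36,000) is divided at the grandchildren's generation into 6 shares of ₹6,000. Erik, Liora, Marisol, Rangi, and Ottilie each take ₹6,000. The remaining share for the deceased Marit (₹6,000) is carried to the next generation.
That pool (₹6,000) is divided at the great-grandchildren's generation equally among Ximena and Zane: ₹3,000 each.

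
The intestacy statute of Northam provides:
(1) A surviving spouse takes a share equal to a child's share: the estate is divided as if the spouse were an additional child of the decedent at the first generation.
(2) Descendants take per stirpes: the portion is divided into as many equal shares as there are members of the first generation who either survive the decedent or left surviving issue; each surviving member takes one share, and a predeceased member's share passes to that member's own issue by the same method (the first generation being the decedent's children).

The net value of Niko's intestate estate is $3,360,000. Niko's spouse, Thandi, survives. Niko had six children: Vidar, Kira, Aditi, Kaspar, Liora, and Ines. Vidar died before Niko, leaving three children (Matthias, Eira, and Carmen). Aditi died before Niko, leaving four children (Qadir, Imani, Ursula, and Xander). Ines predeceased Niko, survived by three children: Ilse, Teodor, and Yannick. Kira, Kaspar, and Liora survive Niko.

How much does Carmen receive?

The spouse counts as an additional share at the children's level, so there are 7 primary shares of $480,000. Thandi takes one such share ($480,000).
The children's combined portion ($2,880,000) is divided into 6 shares of $480,000: Kira, Kaspar, and Liora each take $480,000; Vidar's $480,000 share passes to Vidar's issue; Aditi's $480,000 share passes to Aditi's issue; Ines's $480,000 share passes to Ines's issue.
Vidar's share ($480,000) is divided into 3 shares of $160,000: Matthias, Eira, and Carmen each take $160,000.
Aditi's share ($480,000) is divided into 4 shares of $120,000: Qadir, Imani, Ursula, and Xander each take $120,000.
Ines's share ($480,000) is divided into 3 shares of $160,000: Ilse, Teodor, and Yannick each take $160,000.

Carmen receives $160,000.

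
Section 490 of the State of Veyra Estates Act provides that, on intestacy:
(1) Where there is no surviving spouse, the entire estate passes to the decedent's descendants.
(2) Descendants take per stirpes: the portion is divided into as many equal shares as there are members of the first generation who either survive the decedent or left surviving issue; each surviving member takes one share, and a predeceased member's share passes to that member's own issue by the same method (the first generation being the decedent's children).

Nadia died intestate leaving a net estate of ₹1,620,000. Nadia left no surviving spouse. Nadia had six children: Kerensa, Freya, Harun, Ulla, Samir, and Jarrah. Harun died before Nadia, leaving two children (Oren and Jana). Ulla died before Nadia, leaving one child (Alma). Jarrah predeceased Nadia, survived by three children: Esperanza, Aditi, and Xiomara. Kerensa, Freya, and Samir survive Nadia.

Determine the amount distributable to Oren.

Oren receives ₹135,000.

The entire ₹1,620,000 passes to the descendants.
That amount (₹1,620,000) is divided into 6 shares of ₹270,000: Kerensa, Freya, and Samir each take ₹270,000; Harun's ₹270,000 share passes to Harun's issue; Ulla's ₹270,000 share passes to Ulla's issue; Jarrah's ₹270,000 share passes to Jarrah's issue.
Harun's share (₹270,000) is divided into 2 shares of ₹135,000: Oren and Jana each take ₹135,000.
Ulla's share (₹270,000) passes entirely to Alma.
Jarrah's share (₹270,000) is divided into 3 shares of ₹90,000: Esperanza, Aditi, and Xiomara each take ₹90,000.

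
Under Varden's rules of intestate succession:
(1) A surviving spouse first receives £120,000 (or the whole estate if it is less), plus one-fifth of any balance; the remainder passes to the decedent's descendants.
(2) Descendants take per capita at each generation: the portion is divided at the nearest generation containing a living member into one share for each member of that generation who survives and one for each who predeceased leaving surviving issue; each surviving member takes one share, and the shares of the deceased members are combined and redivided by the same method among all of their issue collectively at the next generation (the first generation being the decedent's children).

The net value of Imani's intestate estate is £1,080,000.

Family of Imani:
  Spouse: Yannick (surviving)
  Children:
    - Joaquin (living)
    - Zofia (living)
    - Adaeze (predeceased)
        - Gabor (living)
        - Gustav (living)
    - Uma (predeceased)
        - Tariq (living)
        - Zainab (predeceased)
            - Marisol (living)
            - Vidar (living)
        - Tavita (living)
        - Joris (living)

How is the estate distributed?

Yannick first takes £120,000, leaving a balance of £960,000. Yannick then takes one-fifth of the balance (£192,000), for a total of £312,000. The remaining £768,000 passes to the descendants.
The descendants' portion (£768,000) is divided at the children's generation into 4 shares of £192,000. Joaquin and Zofia each take £192,000. The 2 shares of the deceased (Adaeze and Uma) are combined into a pool of £384,000.
That pool (£384,000) is divided at the grandchildren's generation into 6 shares of £64,000. Gabor, Gustav, Tariq, Tavita, and Joris each take £64,000. The remaining share for the deceased Zainab (£64,000) is carried to the next generation.
That pool (£64,000) is divided at the great-grandchildren's generation equally among Marisol and Vidar: £32,000 each.

Yannick: £312,000; Joaquin: £192,000; Zofia: £192,000; Gabor: £64,000; Gustav: £64,000; Tariq: £64,000; Marisol: £32,000; Vidar: £32,000; Tavita: £64,000; Joris: £64,000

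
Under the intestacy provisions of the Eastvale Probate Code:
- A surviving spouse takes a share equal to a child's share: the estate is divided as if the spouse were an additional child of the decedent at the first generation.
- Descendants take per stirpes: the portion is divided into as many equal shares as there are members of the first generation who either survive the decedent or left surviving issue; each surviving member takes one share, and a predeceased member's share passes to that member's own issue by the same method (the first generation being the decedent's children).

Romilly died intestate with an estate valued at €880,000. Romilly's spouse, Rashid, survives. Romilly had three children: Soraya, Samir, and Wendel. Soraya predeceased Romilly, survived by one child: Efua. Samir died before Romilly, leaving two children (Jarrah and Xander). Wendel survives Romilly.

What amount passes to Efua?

The spouse counts as an additional share at the children's level, so there are 4 primary shares of €220,000. Rashid takes one such share (€220,000).
The children's combined portion (€660,000) is divided into 3 shares of €220,000: Wendel takes €220,000; Soraya's €220,000 share passes to Soraya's issue; Samir's €220,000 share passes to Samir's issue.
Soraya's share (€220,000) passes entirely to Efua.
Samir's share (€220,000) is divided into 2 shares of €110,000: Jarrah and Xander each take €110,000.

Efua receives €220,000.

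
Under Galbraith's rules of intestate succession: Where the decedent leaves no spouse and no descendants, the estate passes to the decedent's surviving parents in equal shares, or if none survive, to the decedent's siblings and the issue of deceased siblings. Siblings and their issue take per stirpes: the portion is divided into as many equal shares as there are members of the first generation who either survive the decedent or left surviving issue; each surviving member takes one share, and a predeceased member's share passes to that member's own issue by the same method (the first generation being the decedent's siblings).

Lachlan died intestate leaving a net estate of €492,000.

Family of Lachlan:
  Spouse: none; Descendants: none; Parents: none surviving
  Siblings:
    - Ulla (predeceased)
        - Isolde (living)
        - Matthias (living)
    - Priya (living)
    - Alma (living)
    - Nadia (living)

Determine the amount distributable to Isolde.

Isolde receives €61,500.

The entire €492,000 passes to the siblings and their issue.
That amount (€492,000) is divided into 4 shares of €123,000: Priya, Alma, and Nadia each take €123,000; Ulla's €123,000 share passes to Ulla's issue.
Ulla's share (€123,000) is divided into 2 shares of €61,500: Isolde and Matthias each take €61,500.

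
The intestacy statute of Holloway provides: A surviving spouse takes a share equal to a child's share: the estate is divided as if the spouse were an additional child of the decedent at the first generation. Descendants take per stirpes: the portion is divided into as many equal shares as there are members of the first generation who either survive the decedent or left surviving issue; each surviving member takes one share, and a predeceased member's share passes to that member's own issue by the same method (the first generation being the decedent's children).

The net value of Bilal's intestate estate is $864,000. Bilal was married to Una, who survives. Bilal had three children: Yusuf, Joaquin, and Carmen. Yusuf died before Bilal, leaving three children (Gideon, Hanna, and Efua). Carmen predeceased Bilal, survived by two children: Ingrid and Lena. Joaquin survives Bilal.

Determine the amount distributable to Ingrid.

Ingrid receives $108,000.

The spouse counts as an additional share at the children's level, so there are 4 primary shares of $216,000. Una takes one such share ($216,000).
The children's combined portion ($648,000) is divided into 3 shares of $216,000: Joaquin takes $216,000; Yusuf's $216,000 share passes to Yusuf's issue; Carmen's $216,000 share passes to Carmen's issue.
Yusuf's share ($216,000) is divided into 3 shares of $72,000: Gideon, Hanna, and Efua each take $72,000.
Carmen's share ($216,000) is divided into 2 shares of $108,000: Ingrid and Lena each take $108,000.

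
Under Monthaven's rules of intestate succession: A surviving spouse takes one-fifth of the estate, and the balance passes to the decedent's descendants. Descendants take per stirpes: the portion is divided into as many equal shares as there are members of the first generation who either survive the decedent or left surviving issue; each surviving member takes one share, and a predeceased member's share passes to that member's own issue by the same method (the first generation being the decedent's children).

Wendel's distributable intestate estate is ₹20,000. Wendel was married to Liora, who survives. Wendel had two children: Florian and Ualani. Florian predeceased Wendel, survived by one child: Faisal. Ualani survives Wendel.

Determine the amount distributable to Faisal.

Liora takes one-fifth of ₹20,000 = ₹4,000. The remaining ₹16,000 passes to the descendants.
The descendants' portion (₹16,000) is divided into 2 shares of ₹8,000: Ualani takes ₹8,000; Florian's ₹8,000 share passes to Florian's issue.
Florian's share (₹8,000) passes entirely to Faisal.

Faisal receives ₹8,000.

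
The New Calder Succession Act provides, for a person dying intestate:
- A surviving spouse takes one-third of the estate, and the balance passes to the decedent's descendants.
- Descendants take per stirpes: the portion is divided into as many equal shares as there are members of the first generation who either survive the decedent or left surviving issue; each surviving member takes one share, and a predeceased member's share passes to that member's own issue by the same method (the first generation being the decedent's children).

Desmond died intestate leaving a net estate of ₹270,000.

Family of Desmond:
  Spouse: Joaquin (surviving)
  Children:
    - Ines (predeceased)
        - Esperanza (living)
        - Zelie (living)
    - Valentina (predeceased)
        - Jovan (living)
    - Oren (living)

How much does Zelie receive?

Zelie receives ₹30,000.

Joaquin takes one-third of ₹270,000 = ₹90,000. The remaining ₹180,000 passes to the descendants.
The descendants' portion (₹180,000) is divided into 3 shares of ₹60,000: Oren takes ₹60,000; Ines's ₹60,000 share passes to Ines's issue; Valentina's ₹60,000 share passes to Valentina's issue.
Ines's share (₹60,000) is divided into 2 shares of ₹30,000: Esperanza and Zelie each take ₹30,000.
Valentina's share (₹60,000) passes entirely to Jovan.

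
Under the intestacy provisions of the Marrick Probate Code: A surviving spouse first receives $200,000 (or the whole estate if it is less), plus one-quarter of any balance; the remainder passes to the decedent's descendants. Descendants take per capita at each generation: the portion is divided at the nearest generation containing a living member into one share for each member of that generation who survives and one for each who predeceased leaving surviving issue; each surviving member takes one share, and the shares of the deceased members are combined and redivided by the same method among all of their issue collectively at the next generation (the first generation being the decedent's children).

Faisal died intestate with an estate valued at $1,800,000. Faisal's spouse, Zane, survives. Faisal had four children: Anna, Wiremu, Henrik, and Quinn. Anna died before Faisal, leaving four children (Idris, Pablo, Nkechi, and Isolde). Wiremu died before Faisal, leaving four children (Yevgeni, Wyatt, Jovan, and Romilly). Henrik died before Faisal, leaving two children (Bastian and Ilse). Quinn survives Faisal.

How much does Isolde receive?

Zane first takes $200,000, leaving a balance of $1,600,000. Zane then takes one-quarter of the balance ($400,000), for a total of $600,000. The remaining $1,200,000 passes to the descendants.
The descendants' portion ($1,200,000) is divided at the children's generation into 4 shares of $300,000. Quinn takes $300,000. The 3 shares of the deceased (Anna, Wiremu, and Henrik) are combined into a pool of $900,000.
That pool ($900,000) is divided at the grandchildren's generation equally among Idris, Pablo, Nkechi, Isolde, Yevgeni, Wyatt, Jovan, Romilly, Bastian, and Ilse: $90,000 each.

Isolde receives $90,000.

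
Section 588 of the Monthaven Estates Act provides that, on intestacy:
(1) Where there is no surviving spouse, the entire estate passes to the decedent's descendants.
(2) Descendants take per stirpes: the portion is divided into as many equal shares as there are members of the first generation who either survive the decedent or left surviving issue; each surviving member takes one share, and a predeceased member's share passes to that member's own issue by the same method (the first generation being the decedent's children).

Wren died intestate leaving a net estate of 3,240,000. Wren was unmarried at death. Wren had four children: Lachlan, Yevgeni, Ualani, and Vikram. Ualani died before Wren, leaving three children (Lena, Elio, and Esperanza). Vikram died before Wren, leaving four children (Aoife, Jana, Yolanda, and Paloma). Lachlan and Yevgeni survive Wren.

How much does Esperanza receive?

The entire 3,240,000 passes to the descendants.
That amount (3,240,000) is divided into 4 shares of 810,000: Lachlan and Yevgeni each take 810,000; Ualani's 810,000 share passes to Ualani's issue; Vikram's 810,000 share passes to Vikram's issue.
Ualani's share (810,000) is divided into 3 shares of 270,000: Lena, Elio, and Esperanza each take 270,000.
Vikram's share (810,000) is divided into 4 shares of 202,500: Aoife, Jana, Yolanda, and Paloma each take 202,500.

Esperanza receives 270,000.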